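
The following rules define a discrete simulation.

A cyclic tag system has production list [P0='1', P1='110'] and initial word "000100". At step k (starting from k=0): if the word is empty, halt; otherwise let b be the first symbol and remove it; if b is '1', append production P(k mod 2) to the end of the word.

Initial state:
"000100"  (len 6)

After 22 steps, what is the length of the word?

t=0: "000100"  (len 6)
t=1: "00100"  (len 5)
t=2: "0100"  (len 4)
t=3: "100"  (len 3)
t=4: "00110"  (len 5)
t=5: "0110"  (len 4)
t=6: "110"  (len 3)
t=7: "101"  (len 3)
t=8: "01110"  (len 5)
t=9: "1110"  (len 4)
t=10: "110110"  (len 6)
t=11: "101101"  (len 6)
t=12: "01101110"  (len 8)
t=13: "1101110"  (len 7)
t=14: "101110110"  (len 9)
t=15: "011101101"  (len 9)
t=16: "11101101"  (len 8)
t=17: "11011011"  (len 8)
t=18: "1011011110"  (len 10)
t=19: "0110111101"  (len 10)
t=20: "110111101"  (len 9)
t=21: "101111011"  (len 9)
t=22: "01111011110"  (len 11)

11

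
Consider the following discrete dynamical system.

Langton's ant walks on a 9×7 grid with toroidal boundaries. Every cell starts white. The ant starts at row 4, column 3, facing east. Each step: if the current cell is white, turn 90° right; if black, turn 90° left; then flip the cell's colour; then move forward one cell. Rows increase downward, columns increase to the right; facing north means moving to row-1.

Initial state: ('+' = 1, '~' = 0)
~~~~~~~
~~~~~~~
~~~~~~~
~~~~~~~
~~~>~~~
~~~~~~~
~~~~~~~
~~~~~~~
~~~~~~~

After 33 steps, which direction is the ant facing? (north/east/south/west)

south

0) ~~~~~~~
~~~~~~~
~~~~~~~
~~~~~~~
~~~>~~~
~~~~~~~
~~~~~~~
~~~~~~~
~~~~~~~
1) ~~~~~~~
~~~~~~~
~~~~~~~
~~~~~~~
~~~+~~~
~~~v~~~
~~~~~~~
~~~~~~~
~~~~~~~
2) ~~~~~~~
~~~~~~~
~~~~~~~
~~~~~~~
~~~+~~~
~~<+~~~
~~~~~~~
~~~~~~~
~~~~~~~
3) ~~~~~~~
~~~~~~~
~~~~~~~
~~~~~~~
~~^+~~~
~~++~~~
~~~~~~~
~~~~~~~
~~~~~~~
4) ~~~~~~~
~~~~~~~
~~~~~~~
~~~~~~~
~~+>~~~
~~++~~~
~~~~~~~
~~~~~~~
~~~~~~~
5) ~~~~~~~
~~~~~~~
~~~~~~~
~~~^~~~
~~+~~~~
~~++~~~
~~~~~~~
~~~~~~~
~~~~~~~
6) ~~~~~~~
~~~~~~~
~~~~~~~
~~~+>~~
~~+~~~~
~~++~~~
~~~~~~~
~~~~~~~
~~~~~~~
7) ~~~~~~~
~~~~~~~
~~~~~~~
~~~++~~
~~+~v~~
~~++~~~
~~~~~~~
~~~~~~~
~~~~~~~
8) ~~~~~~~
~~~~~~~
~~~~~~~
~~~++~~
~~+<+~~
~~++~~~
~~~~~~~
~~~~~~~
~~~~~~~
9) ~~~~~~~
~~~~~~~
~~~~~~~
~~~^+~~
~~+++~~
~~++~~~
~~~~~~~
~~~~~~~
~~~~~~~
10) ~~~~~~~
~~~~~~~
~~~~~~~
~~<~+~~
~~+++~~
~~++~~~
~~~~~~~
~~~~~~~
~~~~~~~
11) ~~~~~~~
~~~~~~~
~~^~~~~
~~+~+~~
~~+++~~
~~++~~~
~~~~~~~
~~~~~~~
~~~~~~~
12) ~~~~~~~
~~~~~~~
~~+>~~~
~~+~+~~
~~+++~~
~~++~~~
~~~~~~~
~~~~~~~
~~~~~~~
13) ~~~~~~~
~~~~~~~
~~++~~~
~~+v+~~
~~+++~~
~~++~~~
~~~~~~~
~~~~~~~
~~~~~~~
14) ~~~~~~~
~~~~~~~
~~++~~~
~~<++~~
~~+++~~
~~++~~~
~~~~~~~
~~~~~~~
~~~~~~~
15) ~~~~~~~
~~~~~~~
~~++~~~
~~~++~~
~~v++~~
~~++~~~
~~~~~~~
~~~~~~~
~~~~~~~
16) ~~~~~~~
~~~~~~~
~~++~~~
~~~++~~
~~~>+~~
~~++~~~
~~~~~~~
~~~~~~~
~~~~~~~
17) ~~~~~~~
~~~~~~~
~~++~~~
~~~^+~~
~~~~+~~
~~++~~~
~~~~~~~
~~~~~~~
~~~~~~~
18) ~~~~~~~
~~~~~~~
~~++~~~
~~<~+~~
~~~~+~~
~~++~~~
~~~~~~~
~~~~~~~
~~~~~~~
19) ~~~~~~~
~~~~~~~
~~^+~~~
~~+~+~~
~~~~+~~
~~++~~~
~~~~~~~
~~~~~~~
~~~~~~~
20) ~~~~~~~
~~~~~~~
~<~+~~~
~~+~+~~
~~~~+~~
~~++~~~
~~~~~~~
~~~~~~~
~~~~~~~
21) ~~~~~~~
~^~~~~~
~+~+~~~
~~+~+~~
~~~~+~~
~~++~~~
~~~~~~~
~~~~~~~
~~~~~~~
22) ~~~~~~~
~+>~~~~
~+~+~~~
~~+~+~~
~~~~+~~
~~++~~~
~~~~~~~
~~~~~~~
~~~~~~~
23) ~~~~~~~
~++~~~~
~+v+~~~
~~+~+~~
~~~~+~~
~~++~~~
~~~~~~~
~~~~~~~
~~~~~~~
24) ~~~~~~~
~++~~~~
~<++~~~
~~+~+~~
~~~~+~~
~~++~~~
~~~~~~~
~~~~~~~
~~~~~~~
25) ~~~~~~~
~++~~~~
~~++~~~
~v+~+~~
~~~~+~~
~~++~~~
~~~~~~~
~~~~~~~
~~~~~~~
26) ~~~~~~~
~++~~~~
~~++~~~
<++~+~~
~~~~+~~
~~++~~~
~~~~~~~
~~~~~~~
~~~~~~~
27) ~~~~~~~
~++~~~~
^~++~~~
+++~+~~
~~~~+~~
~~++~~~
~~~~~~~
~~~~~~~
~~~~~~~
28) ~~~~~~~
~++~~~~
+>++~~~
+++~+~~
~~~~+~~
~~++~~~
~~~~~~~
~~~~~~~
~~~~~~~
29) ~~~~~~~
~++~~~~
++++~~~
+v+~+~~
~~~~+~~
~~++~~~
~~~~~~~
~~~~~~~
~~~~~~~
30) ~~~~~~~
~++~~~~
++++~~~
+~>~+~~
~~~~+~~
~~++~~~
~~~~~~~
~~~~~~~
~~~~~~~
31) ~~~~~~~
~++~~~~
++^+~~~
+~~~+~~
~~~~+~~
~~++~~~
~~~~~~~
~~~~~~~
~~~~~~~
32) ~~~~~~~
~++~~~~
+<~+~~~
+~~~+~~
~~~~+~~
~~++~~~
~~~~~~~
~~~~~~~
~~~~~~~
33) ~~~~~~~
~++~~~~
+~~+~~~
+v~~+~~
~~~~+~~
~~++~~~
~~~~~~~
~~~~~~~
~~~~~~~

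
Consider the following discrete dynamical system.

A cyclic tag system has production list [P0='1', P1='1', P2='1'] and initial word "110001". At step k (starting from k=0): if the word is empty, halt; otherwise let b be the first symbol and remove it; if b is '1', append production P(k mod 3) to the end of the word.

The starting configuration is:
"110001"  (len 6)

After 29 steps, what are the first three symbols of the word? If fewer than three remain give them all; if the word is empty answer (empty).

0) "110001"  (len 6)
1) "100011"  (len 6)
2) "000111"  (len 6)
3) "00111"  (len 5)
4) "0111"  (len 4)
5) "111"  (len 3)
6) "111"  (len 3)
7) "111"  (len 3)
8) "111"  (len 3)
9) "111"  (len 3)
10) "111"  (len 3)
11) "111"  (len 3)
12) "111"  (len 3)
13) "111"  (len 3)
14) "111"  (len 3)
15) "111"  (len 3)
16) "111"  (len 3)
17) "111"  (len 3)
18) "111"  (len 3)
19) "111"  (len 3)
20) "111"  (len 3)
21) "111"  (len 3)
22) "111"  (len 3)
23) "111"  (len 3)
24) "111"  (len 3)
25) "111"  (len 3)
26) "111"  (len 3)
27) "111"  (len 3)
28) "111"  (len 3)
29) "111"  (len 3)

111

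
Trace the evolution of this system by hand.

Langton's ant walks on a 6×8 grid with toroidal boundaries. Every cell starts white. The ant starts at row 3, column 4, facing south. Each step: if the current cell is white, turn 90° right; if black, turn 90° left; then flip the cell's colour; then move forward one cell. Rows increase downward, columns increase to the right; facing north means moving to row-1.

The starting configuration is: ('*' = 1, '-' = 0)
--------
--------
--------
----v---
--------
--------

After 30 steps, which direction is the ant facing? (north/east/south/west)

gen 0: --------
--------
--------
----v---
--------
--------
gen 1: --------
--------
--------
---<*---
--------
--------
gen 2: --------
--------
---^----
---**---
--------
--------
gen 3: --------
--------
---*>---
---**---
--------
--------
gen 4: --------
--------
---**---
---*v---
--------
--------
gen 5: --------
--------
---**---
---*->--
--------
--------
gen 6: --------
--------
---**---
---*-*--
-----v--
--------
gen 7: --------
--------
---**---
---*-*--
----<*--
--------
gen 8: --------
--------
---**---
---*^*--
----**--
--------
gen 9: --------
--------
---**---
---**>--
----**--
--------
gen 10: --------
--------
---**^--
---**---
----**--
--------
gen 11: --------
--------
---***>-
---**---
----**--
--------
gen 12: --------
--------
---****-
---**-v-
----**--
--------
gen 13: --------
--------
---****-
---**<*-
----**--
--------
gen 14: --------
--------
---**^*-
---****-
----**--
--------
gen 15: --------
--------
---*<-*-
---****-
----**--
--------
gen 16: --------
--------
---*--*-
---*v**-
----**--
--------
gen 17: --------
--------
---*--*-
---*->*-
----**--
--------
gen 18: --------
--------
---*-^*-
---*--*-
----**--
--------
gen 19: --------
--------
---*-*>-
---*--*-
----**--
--------
gen 20: --------
------^-
---*-*--
---*--*-
----**--
--------
gen 21: --------
------*>
---*-*--
---*--*-
----**--
--------
gen 22: --------
------**
---*-*-v
---*--*-
----**--
--------
gen 23: --------
------**
---*-*<*
---*--*-
----**--
--------
gen 24: --------
------^*
---*-***
---*--*-
----**--
--------
gen 25: --------
-----<-*
---*-***
---*--*-
----**--
--------
gen 26: -----^--
-----*-*
---*-***
---*--*-
----**--
--------
gen 27: -----*>-
-----*-*
---*-***
---*--*-
----**--
--------
gen 28: -----**-
-----*v*
---*-***
---*--*-
----**--
--------
gen 29: -----**-
-----<**
---*-***
---*--*-
----**--
--------
gen 30: -----**-
------**
---*-v**
---*--*-
----**--
--------

south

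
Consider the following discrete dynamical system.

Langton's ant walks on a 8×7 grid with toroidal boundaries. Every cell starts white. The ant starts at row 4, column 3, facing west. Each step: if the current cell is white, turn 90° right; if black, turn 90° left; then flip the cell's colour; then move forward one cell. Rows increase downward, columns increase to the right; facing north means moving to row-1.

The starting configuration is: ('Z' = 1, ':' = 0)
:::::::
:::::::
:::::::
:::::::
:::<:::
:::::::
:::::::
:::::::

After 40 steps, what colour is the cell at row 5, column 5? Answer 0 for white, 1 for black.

k=0  :::::::
:::::::
:::::::
:::::::
:::<:::
:::::::
:::::::
:::::::
k=1  :::::::
:::::::
:::::::
:::^:::
:::Z:::
:::::::
:::::::
:::::::
k=2  :::::::
:::::::
:::::::
:::Z>::
:::Z:::
:::::::
:::::::
:::::::
k=3  :::::::
:::::::
:::::::
:::ZZ::
:::Zv::
:::::::
:::::::
:::::::
k=4  :::::::
:::::::
:::::::
:::ZZ::
:::<Z::
:::::::
:::::::
:::::::
k=5  :::::::
:::::::
:::::::
:::ZZ::
::::Z::
:::v:::
:::::::
:::::::
k=6  :::::::
:::::::
:::::::
:::ZZ::
::::Z::
::<Z:::
:::::::
:::::::
k=7  :::::::
:::::::
:::::::
:::ZZ::
::^:Z::
::ZZ:::
:::::::
:::::::
k=8  :::::::
:::::::
:::::::
:::ZZ::
::Z>Z::
::ZZ:::
:::::::
:::::::
k=9  :::::::
:::::::
:::::::
:::ZZ::
::ZZZ::
::Zv:::
:::::::
:::::::
k=10  :::::::
:::::::
:::::::
:::ZZ::
::ZZZ::
::Z:>::
:::::::
:::::::
k=11  :::::::
:::::::
:::::::
:::ZZ::
::ZZZ::
::Z:Z::
::::v::
:::::::
k=12  :::::::
:::::::
:::::::
:::ZZ::
::ZZZ::
::Z:Z::
:::<Z::
:::::::
k=13  :::::::
:::::::
:::::::
:::ZZ::
::ZZZ::
::Z^Z::
:::ZZ::
:::::::
k=14  :::::::
:::::::
:::::::
:::ZZ::
::ZZZ::
::ZZ>::
:::ZZ::
:::::::
k=15  :::::::
:::::::
:::::::
:::ZZ::
::ZZ^::
::ZZ:::
:::ZZ::
:::::::
k=16  :::::::
:::::::
:::::::
:::ZZ::
::Z<:::
::ZZ:::
:::ZZ::
:::::::
k=17  :::::::
:::::::
:::::::
:::ZZ::
::Z::::
::Zv:::
:::ZZ::
:::::::
k=18  :::::::
:::::::
:::::::
:::ZZ::
::Z::::
::Z:>::
:::ZZ::
:::::::
k=19  :::::::
:::::::
:::::::
:::ZZ::
::Z::::
::Z:Z::
:::Zv::
:::::::
k=20  :::::::
:::::::
:::::::
:::ZZ::
::Z::::
::Z:Z::
:::Z:>:
:::::::
k=21  :::::::
:::::::
:::::::
:::ZZ::
::Z::::
::Z:Z::
:::Z:Z:
:::::v:
k=22  :::::::
:::::::
:::::::
:::ZZ::
::Z::::
::Z:Z::
:::Z:Z:
::::<Z:
k=23  :::::::
:::::::
:::::::
:::ZZ::
::Z::::
::Z:Z::
:::Z^Z:
::::ZZ:
k=24  :::::::
:::::::
:::::::
:::ZZ::
::Z::::
::Z:Z::
:::ZZ>:
::::ZZ:
k=25  :::::::
:::::::
:::::::
:::ZZ::
::Z::::
::Z:Z^:
:::ZZ::
::::ZZ:
k=26  :::::::
:::::::
:::::::
:::ZZ::
::Z::::
::Z:ZZ>
:::ZZ::
::::ZZ:
k=27  :::::::
:::::::
:::::::
:::ZZ::
::Z::::
::Z:ZZZ
:::ZZ:v
::::ZZ:
k=28  :::::::
:::::::
:::::::
:::ZZ::
::Z::::
::Z:ZZZ
:::ZZ<Z
::::ZZ:
k=29  :::::::
:::::::
:::::::
:::ZZ::
::Z::::
::Z:Z^Z
:::ZZZZ
::::ZZ:
k=30  :::::::
:::::::
:::::::
:::ZZ::
::Z::::
::Z:<:Z
:::ZZZZ
::::ZZ:
k=31  :::::::
:::::::
:::::::
:::ZZ::
::Z::::
::Z:::Z
:::ZvZZ
::::ZZ:
k=32  :::::::
:::::::
:::::::
:::ZZ::
::Z::::
::Z:::Z
:::Z:>Z
::::ZZ:
k=33  :::::::
:::::::
:::::::
:::ZZ::
::Z::::
::Z::^Z
:::Z::Z
::::ZZ:
k=34  :::::::
:::::::
:::::::
:::ZZ::
::Z::::
::Z::Z>
:::Z::Z
::::ZZ:
k=35  :::::::
:::::::
:::::::
:::ZZ::
::Z:::^
::Z::Z:
:::Z::Z
::::ZZ:
k=36  :::::::
:::::::
:::::::
:::ZZ::
>:Z:::Z
::Z::Z:
:::Z::Z
::::ZZ:
k=37  :::::::
:::::::
:::::::
:::ZZ::
Z:Z:::Z
v:Z::Z:
:::Z::Z
::::ZZ:
k=38  :::::::
:::::::
:::::::
:::ZZ::
Z:Z:::Z
Z:Z::Z<
:::Z::Z
::::ZZ:
k=39  :::::::
:::::::
:::::::
:::ZZ::
Z:Z:::^
Z:Z::ZZ
:::Z::Z
::::ZZ:
k=40  :::::::
:::::::
:::::::
:::ZZ::
Z:Z::<:
Z:Z::ZZ
:::Z::Z
::::ZZ:

1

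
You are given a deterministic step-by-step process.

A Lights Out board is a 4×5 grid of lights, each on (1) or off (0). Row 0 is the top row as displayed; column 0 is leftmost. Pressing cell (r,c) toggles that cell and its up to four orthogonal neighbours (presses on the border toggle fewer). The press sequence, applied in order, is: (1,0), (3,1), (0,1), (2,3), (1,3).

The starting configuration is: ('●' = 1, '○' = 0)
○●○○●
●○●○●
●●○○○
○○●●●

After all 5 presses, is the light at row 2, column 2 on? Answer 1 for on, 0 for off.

1

gen 0: ○●○○●
●○●○●
●●○○○
○○●●●
gen 1: ●●○○●
○●●○●
○●○○○
○○●●●
gen 2: ●●○○●
○●●○●
○○○○○
●●○●●
gen 3: ○○●○●
○○●○●
○○○○○
●●○●●
gen 4: ○○●○●
○○●●●
○○●●●
●●○○●
gen 5: ○○●●●
○○○○○
○○●○●
●●○○●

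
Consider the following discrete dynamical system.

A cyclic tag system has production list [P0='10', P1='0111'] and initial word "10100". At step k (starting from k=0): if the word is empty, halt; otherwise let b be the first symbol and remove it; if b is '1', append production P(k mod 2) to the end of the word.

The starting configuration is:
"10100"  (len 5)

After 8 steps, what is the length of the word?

step 0: "10100"  (len 5)
step 1: "010010"  (len 6)
step 2: "10010"  (len 5)
step 3: "001010"  (len 6)
step 4: "01010"  (len 5)
step 5: "1010"  (len 4)
step 6: "0100111"  (len 7)
step 7: "100111"  (len 6)
step 8: "001110111"  (len 9)

9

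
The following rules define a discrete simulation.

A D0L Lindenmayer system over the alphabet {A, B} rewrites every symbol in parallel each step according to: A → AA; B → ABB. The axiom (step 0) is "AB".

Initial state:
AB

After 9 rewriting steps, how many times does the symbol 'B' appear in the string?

512

t=0: AB
t=1: AAABB
t=2: AAAAAAABBABB
t=3: AAAAAAAAAAAAAAABBABBAAABBABB
t=4: AAAAAAAAAAAAAAAAAAAAAAAAAAAAAAABBABBAAABBABBAAAAAAABBABBAAABBABB
t=5: AAAAAAAAAAAAAAAAAAAAAAAAAAAAAAAAAAAAAAAAAAAAAAAAAAAAAAAAAA…BBAAABBABBAAAAAAAAAAAAAAABBABBAAABBABBAAAAAAABBABBAAABBABB  (len 144)
t=6: AAAAAAAAAAAAAAAAAAAAAAAAAAAAAAAAAAAAAAAAAAAAAAAAAAAAAAAAAA…BBAAABBABBAAAAAAAAAAAAAAABBABBAAABBABBAAAAAAABBABBAAABBABB  (len 320)
t=7: AAAAAAAAAAAAAAAAAAAAAAAAAAAAAAAAAAAAAAAAAAAAAAAAAAAAAAAAAA…BBAAABBABBAAAAAAAAAAAAAAABBABBAAABBABBAAAAAAABBABBAAABBABB  (len 704)
t=8: AAAAAAAAAAAAAAAAAAAAAAAAAAAAAAAAAAAAAAAAAAAAAAAAAAAAAAAAAA…BBAAABBABBAAAAAAAAAAAAAAABBABBAAABBABBAAAAAAABBABBAAABBABB  (len 1536)
t=9: AAAAAAAAAAAAAAAAAAAAAAAAAAAAAAAAAAAAAAAAAAAAAAAAAAAAAAAAAA…BBAAABBABBAAAAAAAAAAAAAAABBABBAAABBABBAAAAAAABBABBAAABBABB  (len 3328)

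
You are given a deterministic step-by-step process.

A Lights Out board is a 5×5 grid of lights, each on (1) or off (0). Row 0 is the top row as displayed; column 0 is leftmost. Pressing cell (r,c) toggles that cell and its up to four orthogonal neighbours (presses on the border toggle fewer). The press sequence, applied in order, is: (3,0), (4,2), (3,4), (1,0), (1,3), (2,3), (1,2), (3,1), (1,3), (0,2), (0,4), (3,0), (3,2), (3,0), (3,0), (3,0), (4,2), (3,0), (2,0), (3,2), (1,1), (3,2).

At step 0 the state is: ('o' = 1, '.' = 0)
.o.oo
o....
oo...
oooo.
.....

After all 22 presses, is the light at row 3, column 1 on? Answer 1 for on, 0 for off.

1

k=0  .o.oo
o....
oo...
oooo.
.....
k=1  .o.oo
o....
.o...
..oo.
o....
k=2  .o.oo
o....
.o...
...o.
oooo.
k=3  .o.oo
o....
.o..o
....o
ooooo
k=4  oo.oo
.o...
oo..o
....o
ooooo
k=5  oo..o
.oooo
oo.oo
....o
ooooo
k=6  oo..o
.oo.o
ooo..
...oo
ooooo
k=7  ooo.o
...oo
oo...
...oo
ooooo
k=8  ooo.o
...oo
o....
ooooo
o.ooo
k=9  ooooo
..o..
o..o.
ooooo
o.ooo
k=10  o...o
.....
o..o.
ooooo
o.ooo
k=11  o..o.
....o
o..o.
ooooo
o.ooo
k=12  o..o.
....o
...o.
..ooo
..ooo
k=13  o..o.
....o
..oo.
.o..o
...oo
k=14  o..o.
....o
o.oo.
o...o
o..oo
k=15  o..o.
....o
..oo.
.o..o
...oo
k=16  o..o.
....o
o.oo.
o...o
o..oo
k=17  o..o.
....o
o.oo.
o.o.o
ooo.o
k=18  o..o.
....o
..oo.
.oo.o
.oo.o
k=19  o..o.
o...o
oooo.
ooo.o
.oo.o
k=20  o..o.
o...o
oo.o.
o..oo
.o..o
k=21  oo.o.
.oo.o
o..o.
o..oo
.o..o
k=22  oo.o.
.oo.o
o.oo.
ooo.o
.oo.o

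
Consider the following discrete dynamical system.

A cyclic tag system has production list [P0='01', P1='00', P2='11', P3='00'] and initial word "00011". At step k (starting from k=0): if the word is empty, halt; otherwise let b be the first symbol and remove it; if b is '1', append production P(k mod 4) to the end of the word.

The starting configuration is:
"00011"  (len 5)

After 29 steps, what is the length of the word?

0) "00011"  (len 5)
1) "0011"  (len 4)
2) "011"  (len 3)
3) "11"  (len 2)
4) "100"  (len 3)
5) "0001"  (len 4)
6) "001"  (len 3)
7) "01"  (len 2)
8) "1"  (len 1)
9) "01"  (len 2)
10) "1"  (len 1)
11) "11"  (len 2)
12) "100"  (len 3)
13) "0001"  (len 4)
14) "001"  (len 3)
15) "01"  (len 2)
16) "1"  (len 1)
17) "01"  (len 2)
18) "1"  (len 1)
19) "11"  (len 2)
20) "100"  (len 3)
21) "0001"  (len 4)
22) "001"  (len 3)
23) "01"  (len 2)
24) "1"  (len 1)
25) "01"  (len 2)
26) "1"  (len 1)
27) "11"  (len 2)
28) "100"  (len 3)
29) "0001"  (len 4)

4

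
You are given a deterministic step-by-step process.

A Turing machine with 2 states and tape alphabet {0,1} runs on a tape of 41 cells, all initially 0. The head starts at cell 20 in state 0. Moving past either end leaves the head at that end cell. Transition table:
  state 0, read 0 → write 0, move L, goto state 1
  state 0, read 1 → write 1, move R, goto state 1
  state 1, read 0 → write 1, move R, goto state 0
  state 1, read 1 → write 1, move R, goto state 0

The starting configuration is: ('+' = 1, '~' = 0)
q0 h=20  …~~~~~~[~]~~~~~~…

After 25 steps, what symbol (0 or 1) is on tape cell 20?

0

[0] q0 h=20  …~~~~~~[~]~~~~~~…
[1] q1 h=19  …~~~~~~[~]~~~~~~…
[2] q0 h=20  …~~~~~+[~]~~~~~~…
[3] q1 h=19  …~~~~~~[+]~~~~~~…
[4] q0 h=20  …~~~~~+[~]~~~~~~…
[5] q1 h=19  …~~~~~~[+]~~~~~~…
[6] q0 h=20  …~~~~~+[~]~~~~~~…
[7] q1 h=19  …~~~~~~[+]~~~~~~…
[8] q0 h=20  …~~~~~+[~]~~~~~~…
[9] q1 h=19  …~~~~~~[+]~~~~~~…
[10] q0 h=20  …~~~~~+[~]~~~~~~…
[11] q1 h=19  …~~~~~~[+]~~~~~~…
[12] q0 h=20  …~~~~~+[~]~~~~~~…
[13] q1 h=19  …~~~~~~[+]~~~~~~…
[14] q0 h=20  …~~~~~+[~]~~~~~~…
[15] q1 h=19  …~~~~~~[+]~~~~~~…
[16] q0 h=20  …~~~~~+[~]~~~~~~…
[17] q1 h=19  …~~~~~~[+]~~~~~~…
[18] q0 h=20  …~~~~~+[~]~~~~~~…
[19] q1 h=19  …~~~~~~[+]~~~~~~…
[20] q0 h=20  …~~~~~+[~]~~~~~~…
[21] q1 h=19  …~~~~~~[+]~~~~~~…
[22] q0 h=20  …~~~~~+[~]~~~~~~…
[23] q1 h=19  …~~~~~~[+]~~~~~~…
[24] q0 h=20  …~~~~~+[~]~~~~~~…
[25] q1 h=19  …~~~~~~[+]~~~~~~…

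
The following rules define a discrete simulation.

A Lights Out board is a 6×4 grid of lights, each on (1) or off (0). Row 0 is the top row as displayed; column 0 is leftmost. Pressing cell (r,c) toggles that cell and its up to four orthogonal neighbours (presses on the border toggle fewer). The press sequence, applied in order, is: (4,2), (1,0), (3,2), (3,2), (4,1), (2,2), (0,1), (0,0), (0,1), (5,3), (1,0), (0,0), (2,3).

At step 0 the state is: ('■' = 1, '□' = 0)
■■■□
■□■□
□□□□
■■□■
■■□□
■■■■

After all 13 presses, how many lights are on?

0) ■■■□
■□■□
□□□□
■■□■
■■□□
■■■■
1) ■■■□
■□■□
□□□□
■■■■
■□■■
■■□■
2) □■■□
□■■□
■□□□
■■■■
■□■■
■■□■
3) □■■□
□■■□
■□■□
■□□□
■□□■
■■□■
4) □■■□
□■■□
■□□□
■■■■
■□■■
■■□■
5) □■■□
□■■□
■□□□
■□■■
□■□■
■□□■
6) □■■□
□■□□
■■■■
■□□■
□■□■
■□□■
7) ■□□□
□□□□
■■■■
■□□■
□■□■
■□□■
8) □■□□
■□□□
■■■■
■□□■
□■□■
■□□■
9) ■□■□
■■□□
■■■■
■□□■
□■□■
■□□■
10) ■□■□
■■□□
■■■■
■□□■
□■□□
■□■□
11) □□■□
□□□□
□■■■
■□□■
□■□□
■□■□
12) ■■■□
■□□□
□■■■
■□□■
□■□□
■□■□
13) ■■■□
■□□■
□■□□
■□□□
□■□□
■□■□

10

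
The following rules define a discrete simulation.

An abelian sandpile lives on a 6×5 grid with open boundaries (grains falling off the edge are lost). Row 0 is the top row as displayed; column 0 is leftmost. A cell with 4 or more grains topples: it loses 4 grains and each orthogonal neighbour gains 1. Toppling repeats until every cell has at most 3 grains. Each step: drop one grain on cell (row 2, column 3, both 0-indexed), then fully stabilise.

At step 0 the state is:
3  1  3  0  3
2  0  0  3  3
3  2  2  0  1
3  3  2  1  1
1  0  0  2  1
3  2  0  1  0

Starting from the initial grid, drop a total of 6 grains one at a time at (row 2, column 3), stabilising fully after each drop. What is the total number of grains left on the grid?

49

0) 3  1  3  0  3
2  0  0  3  3
3  2  2  0  1
3  3  2  1  1
1  0  0  2  1
3  2  0  1  0
1) 3  1  3  0  3
2  0  0  3  3
3  2  2  1  1
3  3  2  1  1
1  0  0  2  1
3  2  0  1  0
2) 3  1  3  0  3
2  0  0  3  3
3  2  2  2  1
3  3  2  1  1
1  0  0  2  1
3  2  0  1  0
3) 3  1  3  0  3
2  0  0  3  3
3  2  2  3  1
3  3  2  1  1
1  0  0  2  1
3  2  0  1  0
4) 3  1  3  2  0
2  0  1  1  1
3  2  3  1  3
3  3  2  2  1
1  0  0  2  1
3  2  0  1  0
5) 3  1  3  2  0
2  0  1  1  1
3  2  3  2  3
3  3  2  2  1
1  0  0  2  1
3  2  0  1  0
6) 3  1  3  2  0
2  0  1  1  1
3  2  3  3  3
3  3  2  2  1
1  0  0  2  1
3  2  0  1  0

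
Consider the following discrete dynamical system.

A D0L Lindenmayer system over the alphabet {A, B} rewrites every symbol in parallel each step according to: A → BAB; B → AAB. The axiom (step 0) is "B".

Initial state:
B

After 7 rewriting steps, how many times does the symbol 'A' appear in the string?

1094

gen 0: B
gen 1: AAB
gen 2: BABBABAAB
gen 3: AABBABAABAABBABAABBABBABAAB
gen 4: BABBABAABAABBABAABBABBABAABBABBABAABAABBABAABBABBABAABAABBABAABAABBABAABBABBABAAB
gen 5: AABBABAABAABBABAABBABBABAABBABBABAABAABBABAABBABBABAABAABB…BAABBABBABAABAABBABAABBABBABAABAABBABAABAABBABAABBABBABAAB  (len 243)
gen 6: BABBABAABAABBABAABBABBABAABBABBABAABAABBABAABBABBABAABAABB…BAABBABBABAABAABBABAABBABBABAABAABBABAABAABBABAABBABBABAAB  (len 729)
gen 7: AABBABAABAABBABAABBABBABAABBABBABAABAABBABAABBABBABAABAABB…BAABBABBABAABAABBABAABBABBABAABAABBABAABAABBABAABBABBABAAB  (len 2187)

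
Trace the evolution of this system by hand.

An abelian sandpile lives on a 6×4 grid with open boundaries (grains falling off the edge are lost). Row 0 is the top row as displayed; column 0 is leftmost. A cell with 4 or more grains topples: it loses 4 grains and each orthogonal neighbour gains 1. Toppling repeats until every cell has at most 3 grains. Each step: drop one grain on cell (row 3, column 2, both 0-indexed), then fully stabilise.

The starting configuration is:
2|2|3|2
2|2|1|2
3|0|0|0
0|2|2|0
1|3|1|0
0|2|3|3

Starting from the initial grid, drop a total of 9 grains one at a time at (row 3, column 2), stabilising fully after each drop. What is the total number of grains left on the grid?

41

0) 2|2|3|2
2|2|1|2
3|0|0|0
0|2|2|0
1|3|1|0
0|2|3|3
1) 2|2|3|2
2|2|1|2
3|0|0|0
0|2|3|0
1|3|1|0
0|2|3|3
2) 2|2|3|2
2|2|1|2
3|0|1|0
0|3|0|1
1|3|2|0
0|2|3|3
3) 2|2|3|2
2|2|1|2
3|0|1|0
0|3|1|1
1|3|2|0
0|2|3|3
4) 2|2|3|2
2|2|1|2
3|0|1|0
0|3|2|1
1|3|2|0
0|2|3|3
5) 2|2|3|2
2|2|1|2
3|0|1|0
0|3|3|1
1|3|2|0
0|2|3|3
6) 2|2|3|2
2|2|1|2
3|1|2|0
1|1|2|2
2|2|1|2
1|0|2|0
7) 2|2|3|2
2|2|1|2
3|1|2|0
1|1|3|2
2|2|1|2
1|0|2|0
8) 2|2|3|2
2|2|1|2
3|1|3|0
1|2|0|3
2|2|2|2
1|0|2|0
9) 2|2|3|2
2|2|1|2
3|1|3|0
1|2|1|3
2|2|2|2
1|0|2|0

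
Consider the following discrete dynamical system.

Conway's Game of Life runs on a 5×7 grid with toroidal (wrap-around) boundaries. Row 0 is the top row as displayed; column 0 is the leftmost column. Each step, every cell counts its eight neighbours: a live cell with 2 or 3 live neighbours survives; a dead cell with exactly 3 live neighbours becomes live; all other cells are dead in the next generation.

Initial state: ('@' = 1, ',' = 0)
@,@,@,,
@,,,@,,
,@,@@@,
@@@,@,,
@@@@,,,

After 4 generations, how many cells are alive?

k=0  @,@,@,,
@,,,@,,
,@,@@@,
@@@,@,,
@@@@,,,
k=1  @,@,@,@
@,@,,,@
,,,,,@@
,,,,,@@
,,,,@,@
k=2  ,,,,,,,
,,,@,,,
,,,,,,,
@,,,@,,
,,,@@,,
k=3  ,,,@@,,
,,,,,,,
,,,,,,,
,,,@@,,
,,,@@,,
k=4  ,,,@@,,
,,,,,,,
,,,,,,,
,,,@@,,
,,@,,@,

6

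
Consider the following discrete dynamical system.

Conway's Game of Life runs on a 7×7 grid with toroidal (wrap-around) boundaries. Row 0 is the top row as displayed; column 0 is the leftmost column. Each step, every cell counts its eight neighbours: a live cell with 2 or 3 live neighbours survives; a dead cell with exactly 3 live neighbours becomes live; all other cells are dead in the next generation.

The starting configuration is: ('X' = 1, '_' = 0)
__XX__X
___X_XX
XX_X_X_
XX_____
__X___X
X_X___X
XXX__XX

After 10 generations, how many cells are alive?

12

0) __XX__X
___X_XX
XX_X_X_
XX_____
__X___X
X_X___X
XXX__XX
1) ___X___
_X_X_X_
_X___X_
_______
__X___X
__XX___
_____X_
2) __X____
_______
__X_X__
_______
__XX___
__XX___
__XXX__
3) __X____
___X___
_______
__X____
__XX___
_X_____
_X__X__
4) __XX___
_______
_______
__XX___
_XXX___
_X_X___
_XX____
5) _XXX___
_______
_______
_X_X___
_X__X__
X__X___
_X_____
6) _XX____
__X____
_______
__X____
XX_XX__
XXX____
XX_X___
7) X__X___
_XX____
_______
_XXX___
X__X___
____X_X
___X___
8) _X_X___
_XX____
___X___
_XXX___
XX_XX__
___XX__
___XX__
9) _X_XX__
_X_X___
___X___
XX_____
XX_____
_____X_
_______
10) ___XX__
___X___
XX_____
XXX____
XX____X
_______
____X__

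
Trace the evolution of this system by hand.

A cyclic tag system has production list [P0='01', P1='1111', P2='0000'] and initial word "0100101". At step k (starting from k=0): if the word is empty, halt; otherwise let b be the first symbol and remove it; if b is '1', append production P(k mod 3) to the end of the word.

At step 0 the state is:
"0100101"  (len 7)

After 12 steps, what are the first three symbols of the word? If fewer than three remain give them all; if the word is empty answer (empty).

111

t=0: "0100101"  (len 7)
t=1: "100101"  (len 6)
t=2: "001011111"  (len 9)
t=3: "01011111"  (len 8)
t=4: "1011111"  (len 7)
t=5: "0111111111"  (len 10)
t=6: "111111111"  (len 9)
t=7: "1111111101"  (len 10)
t=8: "1111111011111"  (len 13)
t=9: "1111110111110000"  (len 16)
t=10: "11111011111000001"  (len 17)
t=11: "11110111110000011111"  (len 20)
t=12: "11101111100000111110000"  (len 23)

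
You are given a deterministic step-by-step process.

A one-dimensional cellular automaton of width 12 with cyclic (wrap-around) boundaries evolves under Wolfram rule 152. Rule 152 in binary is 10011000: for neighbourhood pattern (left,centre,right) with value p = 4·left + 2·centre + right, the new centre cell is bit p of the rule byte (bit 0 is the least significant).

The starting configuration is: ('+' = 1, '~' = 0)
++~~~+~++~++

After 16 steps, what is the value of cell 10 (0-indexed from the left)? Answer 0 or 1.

0

0) ++~~~+~++~++
1) +~+~~~~+~~++
2) ~~~+~~~~+~++
3) +~~~+~~~~~+~
4) ~+~~~+~~~~~~
5) ~~+~~~+~~~~~
6) ~~~+~~~+~~~~
7) ~~~~+~~~+~~~
8) ~~~~~+~~~+~~
9) ~~~~~~+~~~+~
10) ~~~~~~~+~~~+
11) +~~~~~~~+~~~
12) ~+~~~~~~~+~~
13) ~~+~~~~~~~+~
14) ~~~+~~~~~~~+
15) +~~~+~~~~~~~
16) ~+~~~+~~~~~~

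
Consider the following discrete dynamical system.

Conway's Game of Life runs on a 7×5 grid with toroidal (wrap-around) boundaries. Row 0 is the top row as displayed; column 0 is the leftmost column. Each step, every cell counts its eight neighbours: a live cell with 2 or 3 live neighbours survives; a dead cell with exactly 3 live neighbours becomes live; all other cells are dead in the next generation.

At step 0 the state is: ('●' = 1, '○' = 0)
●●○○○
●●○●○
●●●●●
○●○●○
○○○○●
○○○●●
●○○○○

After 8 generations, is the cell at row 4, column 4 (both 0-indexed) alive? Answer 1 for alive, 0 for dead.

1

k=0  ●●○○○
●●○●○
●●●●●
○●○●○
○○○○●
○○○●●
●○○○○
k=1  ○○●○○
○○○●○
○○○○○
○●○○○
●○●○●
●○○●●
●●○○○
k=2  ○●●○○
○○○○○
○○○○○
●●○○○
○○●○○
○○●●○
●●●●○
k=3  ●○○●○
○○○○○
○○○○○
○●○○○
○○●●○
○○○○●
●○○○●
k=4  ●○○○○
○○○○○
○○○○○
○○●○○
○○●●○
●○○○●
●○○●○
k=5  ○○○○●
○○○○○
○○○○○
○○●●○
○●●●●
●●●○○
●●○○○
k=6  ●○○○○
○○○○○
○○○○○
○●○○●
○○○○●
○○○○○
○○●○●
k=7  ○○○○○
○○○○○
○○○○○
●○○○○
●○○○○
○○○●○
○○○○○
k=8  ○○○○○
○○○○○
○○○○○
○○○○○
○○○○●
○○○○○
○○○○○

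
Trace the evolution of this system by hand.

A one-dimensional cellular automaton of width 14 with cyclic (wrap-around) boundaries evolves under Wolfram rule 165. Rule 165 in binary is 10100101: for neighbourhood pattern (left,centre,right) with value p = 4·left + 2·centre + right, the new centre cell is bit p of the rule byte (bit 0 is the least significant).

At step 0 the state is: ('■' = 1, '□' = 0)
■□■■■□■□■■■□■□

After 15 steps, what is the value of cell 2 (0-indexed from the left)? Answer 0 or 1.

0

k=0  ■□■■■□■□■■■□■□
k=1  ■■□■□■■■□■□■■■
k=2  ■□■■■□■□■■■□■■
k=3  □■□■□■■■□■□■□■
k=4  ■■■■■□■□■■■■■■
k=5  ■■■■□■■■□■■■■■
k=6  ■■■□■□■□■□■■■■
k=7  ■■□■■■■■■■□■■■
k=8  ■□■□■■■■■□■□■■
k=9  □■■■□■■■□■■■□■
k=10  ■□■□■□■□■□■□■■
k=11  □■■■■■■■■■■■□■
k=12  ■□■■■■■■■■■□■■
k=13  □■□■■■■■■■□■□■
k=14  ■■■□■■■■■□■■■■
k=15  ■■□■□■■■□■□■■■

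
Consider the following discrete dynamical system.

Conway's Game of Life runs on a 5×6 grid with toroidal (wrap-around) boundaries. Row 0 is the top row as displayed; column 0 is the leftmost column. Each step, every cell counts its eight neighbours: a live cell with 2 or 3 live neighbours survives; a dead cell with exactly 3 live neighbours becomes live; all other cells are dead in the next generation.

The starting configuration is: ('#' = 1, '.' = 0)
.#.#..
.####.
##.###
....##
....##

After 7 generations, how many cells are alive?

2

t=0: .#.#..
.####.
##.###
....##
....##
t=1: ##...#
......
.#....
......
#..#.#
t=2: .#..##
.#....
......
#.....
.#..##
t=3: .##.##
#.....
......
#....#
.#..#.
t=4: .#####
##...#
#....#
#....#
.####.
t=5: ......
...#..
....#.
..##..
......
t=6: ......
......
..#.#.
...#..
......
t=7: ......
......
...#..
...#..
......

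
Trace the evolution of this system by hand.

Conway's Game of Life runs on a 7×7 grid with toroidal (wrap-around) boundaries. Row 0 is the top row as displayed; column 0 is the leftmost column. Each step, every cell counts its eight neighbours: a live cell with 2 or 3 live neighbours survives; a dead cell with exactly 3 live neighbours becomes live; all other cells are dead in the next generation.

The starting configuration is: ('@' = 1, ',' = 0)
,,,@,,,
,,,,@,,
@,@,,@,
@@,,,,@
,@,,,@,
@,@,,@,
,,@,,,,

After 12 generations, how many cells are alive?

t=0: ,,,@,,,
,,,,@,,
@,@,,@,
@@,,,,@
,@,,,@,
@,@,,@,
,,@,,,,
t=1: ,,,@,,,
,,,@@,,
@,,,,@,
,,@,,@,
,,@,,@,
,,@,,,@
,@@@,,,
t=2: ,,,,,,,
,,,@@,,
,,,@,@@
,@,,@@,
,@@@,@@
,,,,,,,
,@,@,,,
t=3: ,,@@@,,
,,,@@@,
,,@@,,@
,@,,,,,
@@@@,@@
@@,@@,,
,,,,,,,
t=4: ,,@,,@,
,,,,,@,
,,@@,@,
,,,,@@,
,,,@,@@
,,,@@@,
,@,,,,,
t=5: ,,,,,,,
,,@@,@@
,,,@,@@
,,@,,,,
,,,@,,@
,,@@,@@
,,@@,@,
t=6: ,,,,,@@
,,@@,@@
,,,@,@@
,,@@@@@
,,,@@@@
,,,,,@@
,,@@,@@
t=7: @,,,,,,
@,@@,,,
@,,,,,,
@,@,,,,
@,@,,,,
@,@,,,,
@,,,,,,
t=8: @,,,,,@
@,,,,,@
@,@@,,@
@,,,,,@
@,@@,,@
@,,,,,@
@,,,,,@
t=9: ,@,,,@,
,,,,,@,
,,,,,@,
,,,,,@,
,,,,,@,
,,,,,@,
,@,,,@,
t=10: ,,,,@@@
,,,,@@@
,,,,@@@
,,,,@@@
,,,,@@@
,,,,@@@
,,,,@@@
t=11: @,,@,,,
@,,@,,,
@,,@,,,
@,,@,,,
@,,@,,,
@,,@,,,
@,,@,,,
t=12: @@@@@,@
@@@@@,@
@@@@@,@
@@@@@,@
@@@@@,@
@@@@@,@
@@@@@,@

42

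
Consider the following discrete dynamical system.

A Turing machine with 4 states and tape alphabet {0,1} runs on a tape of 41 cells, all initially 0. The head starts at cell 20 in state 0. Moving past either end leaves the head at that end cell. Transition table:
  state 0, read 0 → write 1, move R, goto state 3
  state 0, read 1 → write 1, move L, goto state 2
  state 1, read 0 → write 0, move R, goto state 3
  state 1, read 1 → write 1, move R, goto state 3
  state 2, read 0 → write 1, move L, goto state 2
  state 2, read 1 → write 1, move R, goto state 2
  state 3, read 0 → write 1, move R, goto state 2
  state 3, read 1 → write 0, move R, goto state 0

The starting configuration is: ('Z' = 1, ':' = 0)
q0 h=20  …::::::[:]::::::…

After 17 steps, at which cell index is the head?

k=0  q0 h=20  …::::::[:]::::::…
k=1  q3 h=21  …:::::Z[:]::::::…
k=2  q2 h=22  …::::ZZ[:]::::::…
k=3  q2 h=21  …:::::Z[Z]Z:::::…
k=4  q2 h=22  …::::ZZ[Z]::::::…
k=5  q2 h=23  …:::ZZZ[:]::::::…
k=6  q2 h=22  …::::ZZ[Z]Z:::::…
k=7  q2 h=23  …:::ZZZ[Z]::::::…
k=8  q2 h=24  …::ZZZZ[:]::::::…
k=9  q2 h=23  …:::ZZZ[Z]Z:::::…
k=10  q2 h=24  …::ZZZZ[Z]::::::…
k=11  q2 h=25  …:ZZZZZ[:]::::::…
k=12  q2 h=24  …::ZZZZ[Z]Z:::::…
k=13  q2 h=25  …:ZZZZZ[Z]::::::…
k=14  q2 h=26  …ZZZZZZ[:]::::::…
k=15  q2 h=25  …:ZZZZZ[Z]Z:::::…
k=16  q2 h=26  …ZZZZZZ[Z]::::::…
k=17  q2 h=27  …ZZZZZZ[:]::::::…

27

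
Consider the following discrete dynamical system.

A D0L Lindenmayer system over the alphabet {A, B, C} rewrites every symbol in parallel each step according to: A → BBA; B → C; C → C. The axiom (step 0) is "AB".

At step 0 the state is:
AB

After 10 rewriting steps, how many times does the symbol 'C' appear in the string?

19

t=0: AB
t=1: BBAC
t=2: CCBBAC
t=3: CCCCBBAC
t=4: CCCCCCBBAC
t=5: CCCCCCCCBBAC
t=6: CCCCCCCCCCBBAC
t=7: CCCCCCCCCCCCBBAC
t=8: CCCCCCCCCCCCCCBBAC
t=9: CCCCCCCCCCCCCCCCBBAC
t=10: CCCCCCCCCCCCCCCCCCBBAC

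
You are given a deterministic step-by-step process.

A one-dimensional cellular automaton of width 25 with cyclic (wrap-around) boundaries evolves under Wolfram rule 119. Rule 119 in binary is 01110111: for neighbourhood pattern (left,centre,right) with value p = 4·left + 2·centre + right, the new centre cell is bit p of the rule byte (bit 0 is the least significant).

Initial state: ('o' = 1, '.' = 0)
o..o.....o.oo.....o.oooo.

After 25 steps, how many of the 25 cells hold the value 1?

21

k=0  o..o.....o.oo.....o.oooo.
k=1  ooooooooooo.oooooooo...oo
k=2  ..........oo.......oooo..
k=3  oooooooooo.oooooooo...ooo
k=4  .........oo.......oooo...
k=5  ooooooooo.oooooooo...oooo
k=6  ........oo.......oooo....
k=7  oooooooo.oooooooo...ooooo
k=8  .......oo.......oooo.....
k=9  ooooooo.oooooooo...oooooo
k=10  ......oo.......oooo......
k=11  oooooo.oooooooo...ooooooo
k=12  .....oo.......oooo.......
k=13  ooooo.oooooooo...oooooooo
k=14  ....oo.......oooo........
k=15  oooo.oooooooo...ooooooooo
k=16  ...oo.......oooo.........
k=17  ooo.oooooooo...oooooooooo
k=18  ..oo.......oooo..........
k=19  oo.oooooooo...ooooooooooo
k=20  .oo.......oooo...........
k=21  o.oooooooo...oooooooooooo
k=22  oo.......oooo............
k=23  .oooooooo...ooooooooooooo
k=24  o.......oooo............o
k=25  oooooooo...ooooooooooooo.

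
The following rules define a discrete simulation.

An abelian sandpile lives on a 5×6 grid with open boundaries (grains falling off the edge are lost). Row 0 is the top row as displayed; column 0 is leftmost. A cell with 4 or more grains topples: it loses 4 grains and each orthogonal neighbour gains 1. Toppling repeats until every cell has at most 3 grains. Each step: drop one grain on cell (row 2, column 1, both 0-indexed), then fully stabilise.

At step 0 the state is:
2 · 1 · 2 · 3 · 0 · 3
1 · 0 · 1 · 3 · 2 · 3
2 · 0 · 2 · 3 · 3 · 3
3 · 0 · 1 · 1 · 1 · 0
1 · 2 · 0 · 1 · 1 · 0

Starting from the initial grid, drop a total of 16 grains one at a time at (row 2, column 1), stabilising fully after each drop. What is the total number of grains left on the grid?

t=0: 2 · 1 · 2 · 3 · 0 · 3
1 · 0 · 1 · 3 · 2 · 3
2 · 0 · 2 · 3 · 3 · 3
3 · 0 · 1 · 1 · 1 · 0
1 · 2 · 0 · 1 · 1 · 0
t=1: 2 · 1 · 2 · 3 · 0 · 3
1 · 0 · 1 · 3 · 2 · 3
2 · 1 · 2 · 3 · 3 · 3
3 · 0 · 1 · 1 · 1 · 0
1 · 2 · 0 · 1 · 1 · 0
t=2: 2 · 1 · 2 · 3 · 0 · 3
1 · 0 · 1 · 3 · 2 · 3
2 · 2 · 2 · 3 · 3 · 3
3 · 0 · 1 · 1 · 1 · 0
1 · 2 · 0 · 1 · 1 · 0
t=3: 2 · 1 · 2 · 3 · 0 · 3
1 · 0 · 1 · 3 · 2 · 3
2 · 3 · 2 · 3 · 3 · 3
3 · 0 · 1 · 1 · 1 · 0
1 · 2 · 0 · 1 · 1 · 0
t=4: 2 · 1 · 2 · 3 · 0 · 3
1 · 1 · 1 · 3 · 2 · 3
3 · 0 · 3 · 3 · 3 · 3
3 · 1 · 1 · 1 · 1 · 0
1 · 2 · 0 · 1 · 1 · 0
t=5: 2 · 1 · 2 · 3 · 0 · 3
1 · 1 · 1 · 3 · 2 · 3
3 · 1 · 3 · 3 · 3 · 3
3 · 1 · 1 · 1 · 1 · 0
1 · 2 · 0 · 1 · 1 · 0
t=6: 2 · 1 · 2 · 3 · 0 · 3
1 · 1 · 1 · 3 · 2 · 3
3 · 2 · 3 · 3 · 3 · 3
3 · 1 · 1 · 1 · 1 · 0
1 · 2 · 0 · 1 · 1 · 0
t=7: 2 · 1 · 2 · 3 · 0 · 3
1 · 1 · 1 · 3 · 2 · 3
3 · 3 · 3 · 3 · 3 · 3
3 · 1 · 1 · 1 · 1 · 0
1 · 2 · 0 · 1 · 1 · 0
t=8: 2 · 1 · 3 · 0 · 3 · 0
2 · 2 · 3 · 2 · 1 · 2
1 · 2 · 1 · 2 · 2 · 1
0 · 3 · 2 · 2 · 2 · 1
2 · 2 · 0 · 1 · 1 · 0
t=9: 2 · 1 · 3 · 0 · 3 · 0
2 · 2 · 3 · 2 · 1 · 2
1 · 3 · 1 · 2 · 2 · 1
0 · 3 · 2 · 2 · 2 · 1
2 · 2 · 0 · 1 · 1 · 0
t=10: 2 · 1 · 3 · 0 · 3 · 0
2 · 3 · 3 · 2 · 1 · 2
2 · 1 · 2 · 2 · 2 · 1
1 · 0 · 3 · 2 · 2 · 1
2 · 3 · 0 · 1 · 1 · 0
t=11: 2 · 1 · 3 · 0 · 3 · 0
2 · 3 · 3 · 2 · 1 · 2
2 · 2 · 2 · 2 · 2 · 1
1 · 0 · 3 · 2 · 2 · 1
2 · 3 · 0 · 1 · 1 · 0
t=12: 2 · 1 · 3 · 0 · 3 · 0
2 · 3 · 3 · 2 · 1 · 2
2 · 3 · 2 · 2 · 2 · 1
1 · 0 · 3 · 2 · 2 · 1
2 · 3 · 0 · 1 · 1 · 0
t=13: 2 · 3 · 0 · 1 · 3 · 0
3 · 1 · 2 · 3 · 1 · 2
3 · 2 · 1 · 3 · 2 · 1
1 · 2 · 0 · 3 · 2 · 1
2 · 3 · 1 · 1 · 1 · 0
t=14: 2 · 3 · 0 · 1 · 3 · 0
3 · 1 · 2 · 3 · 1 · 2
3 · 3 · 1 · 3 · 2 · 1
1 · 2 · 0 · 3 · 2 · 1
2 · 3 · 1 · 1 · 1 · 0
t=15: 3 · 3 · 0 · 1 · 3 · 0
0 · 3 · 2 · 3 · 1 · 2
1 · 1 · 2 · 3 · 2 · 1
2 · 3 · 0 · 3 · 2 · 1
2 · 3 · 1 · 1 · 1 · 0
t=16: 3 · 3 · 0 · 1 · 3 · 0
0 · 3 · 2 · 3 · 1 · 2
1 · 2 · 2 · 3 · 2 · 1
2 · 3 · 0 · 3 · 2 · 1
2 · 3 · 1 · 1 · 1 · 0

51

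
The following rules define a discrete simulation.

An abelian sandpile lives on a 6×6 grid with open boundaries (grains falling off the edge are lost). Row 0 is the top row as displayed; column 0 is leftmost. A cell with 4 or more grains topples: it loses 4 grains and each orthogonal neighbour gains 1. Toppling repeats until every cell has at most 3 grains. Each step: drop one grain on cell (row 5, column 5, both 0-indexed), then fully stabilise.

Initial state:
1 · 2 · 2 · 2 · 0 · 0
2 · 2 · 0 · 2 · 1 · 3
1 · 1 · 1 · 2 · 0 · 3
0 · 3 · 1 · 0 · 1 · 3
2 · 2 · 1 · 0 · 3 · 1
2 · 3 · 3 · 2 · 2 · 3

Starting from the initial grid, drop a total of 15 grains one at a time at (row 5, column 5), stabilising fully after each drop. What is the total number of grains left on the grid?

[0] 1 · 2 · 2 · 2 · 0 · 0
2 · 2 · 0 · 2 · 1 · 3
1 · 1 · 1 · 2 · 0 · 3
0 · 3 · 1 · 0 · 1 · 3
2 · 2 · 1 · 0 · 3 · 1
2 · 3 · 3 · 2 · 2 · 3
[1] 1 · 2 · 2 · 2 · 0 · 0
2 · 2 · 0 · 2 · 1 · 3
1 · 1 · 1 · 2 · 0 · 3
0 · 3 · 1 · 0 · 1 · 3
2 · 2 · 1 · 0 · 3 · 2
2 · 3 · 3 · 2 · 3 · 0
[2] 1 · 2 · 2 · 2 · 0 · 0
2 · 2 · 0 · 2 · 1 · 3
1 · 1 · 1 · 2 · 0 · 3
0 · 3 · 1 · 0 · 1 · 3
2 · 2 · 1 · 0 · 3 · 2
2 · 3 · 3 · 2 · 3 · 1
[3] 1 · 2 · 2 · 2 · 0 · 0
2 · 2 · 0 · 2 · 1 · 3
1 · 1 · 1 · 2 · 0 · 3
0 · 3 · 1 · 0 · 1 · 3
2 · 2 · 1 · 0 · 3 · 2
2 · 3 · 3 · 2 · 3 · 2
[4] 1 · 2 · 2 · 2 · 0 · 0
2 · 2 · 0 · 2 · 1 · 3
1 · 1 · 1 · 2 · 0 · 3
0 · 3 · 1 · 0 · 1 · 3
2 · 2 · 1 · 0 · 3 · 2
2 · 3 · 3 · 2 · 3 · 3
[5] 1 · 2 · 2 · 2 · 0 · 1
2 · 2 · 0 · 2 · 2 · 0
1 · 1 · 1 · 2 · 1 · 1
0 · 3 · 1 · 0 · 3 · 1
2 · 2 · 1 · 1 · 1 · 1
2 · 3 · 3 · 3 · 1 · 2
[6] 1 · 2 · 2 · 2 · 0 · 1
2 · 2 · 0 · 2 · 2 · 0
1 · 1 · 1 · 2 · 1 · 1
0 · 3 · 1 · 0 · 3 · 1
2 · 2 · 1 · 1 · 1 · 1
2 · 3 · 3 · 3 · 1 · 3
[7] 1 · 2 · 2 · 2 · 0 · 1
2 · 2 · 0 · 2 · 2 · 0
1 · 1 · 1 · 2 · 1 · 1
0 · 3 · 1 · 0 · 3 · 1
2 · 2 · 1 · 1 · 1 · 2
2 · 3 · 3 · 3 · 2 · 0
[8] 1 · 2 · 2 · 2 · 0 · 1
2 · 2 · 0 · 2 · 2 · 0
1 · 1 · 1 · 2 · 1 · 1
0 · 3 · 1 · 0 · 3 · 1
2 · 2 · 1 · 1 · 1 · 2
2 · 3 · 3 · 3 · 2 · 1
[9] 1 · 2 · 2 · 2 · 0 · 1
2 · 2 · 0 · 2 · 2 · 0
1 · 1 · 1 · 2 · 1 · 1
0 · 3 · 1 · 0 · 3 · 1
2 · 2 · 1 · 1 · 1 · 2
2 · 3 · 3 · 3 · 2 · 2
[10] 1 · 2 · 2 · 2 · 0 · 1
2 · 2 · 0 · 2 · 2 · 0
1 · 1 · 1 · 2 · 1 · 1
0 · 3 · 1 · 0 · 3 · 1
2 · 2 · 1 · 1 · 1 · 2
2 · 3 · 3 · 3 · 2 · 3
[11] 1 · 2 · 2 · 2 · 0 · 1
2 · 2 · 0 · 2 · 2 · 0
1 · 1 · 1 · 2 · 1 · 1
0 · 3 · 1 · 0 · 3 · 1
2 · 2 · 1 · 1 · 1 · 3
2 · 3 · 3 · 3 · 3 · 0
[12] 1 · 2 · 2 · 2 · 0 · 1
2 · 2 · 0 · 2 · 2 · 0
1 · 1 · 1 · 2 · 1 · 1
0 · 3 · 1 · 0 · 3 · 1
2 · 2 · 1 · 1 · 1 · 3
2 · 3 · 3 · 3 · 3 · 1
[13] 1 · 2 · 2 · 2 · 0 · 1
2 · 2 · 0 · 2 · 2 · 0
1 · 1 · 1 · 2 · 1 · 1
0 · 3 · 1 · 0 · 3 · 1
2 · 2 · 1 · 1 · 1 · 3
2 · 3 · 3 · 3 · 3 · 2
[14] 1 · 2 · 2 · 2 · 0 · 1
2 · 2 · 0 · 2 · 2 · 0
1 · 1 · 1 · 2 · 1 · 1
0 · 3 · 1 · 0 · 3 · 1
2 · 2 · 1 · 1 · 1 · 3
2 · 3 · 3 · 3 · 3 · 3
[15] 1 · 2 · 2 · 2 · 0 · 1
2 · 2 · 0 · 2 · 2 · 0
1 · 1 · 1 · 2 · 1 · 1
0 · 3 · 1 · 0 · 3 · 2
2 · 3 · 2 · 2 · 3 · 0
3 · 0 · 1 · 1 · 1 · 2

52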